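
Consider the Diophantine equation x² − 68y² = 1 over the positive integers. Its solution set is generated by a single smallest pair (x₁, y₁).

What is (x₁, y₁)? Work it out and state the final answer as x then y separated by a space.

[8; 4,16] for √68; ℓ=2 ⇒ convergent index 1
k=0  a_k=8  p_k/q_k = 8/1
k=1  a_k=4  p_k/q_k = 33/4
→ (33, 4).  Check: 33²=1089, 68·4²=1088, difference 1.

33 4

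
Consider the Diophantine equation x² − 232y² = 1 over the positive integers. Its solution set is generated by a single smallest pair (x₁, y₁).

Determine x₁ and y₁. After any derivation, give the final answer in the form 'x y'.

√232 = [15; 4,3,7,3,4,30, …], period ℓ=6 (even) → k=5
step 0: (15, 1)  from 15·(1,0) + (0,1)
…
step 2: (198, 13)  from 3·(61,4) + (15,1)
…
step 4: (4539, 298)  from 3·(1447,95) + (198,13)
step 5: (19603, 1287)  from 4·(4539,298) + (1447,95)
(x₁, y₁) = (19603, 1287);  19603² − 232·1287² = 1 ✓

19603 1287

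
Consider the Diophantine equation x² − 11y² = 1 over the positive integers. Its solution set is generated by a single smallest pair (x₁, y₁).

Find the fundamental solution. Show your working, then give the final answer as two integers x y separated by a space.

√11 = [3; 3,6, …], period ℓ=2 (even) → k=1
k=0  a_k=3  p_k/q_k = 3/1
k=1  a_k=3  p_k/q_k = 10/3
fundamental: x₁=10, y₁=3  (since 100 − 11·9 = 1)

10 3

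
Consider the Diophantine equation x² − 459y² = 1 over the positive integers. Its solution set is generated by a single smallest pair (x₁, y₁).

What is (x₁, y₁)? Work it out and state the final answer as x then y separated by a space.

[21; 2,2,1,4,21,4,1,2,2,42] for √459; ℓ=10 ⇒ convergent index 9
step 0: (21, 1)  from 21·(1,0) + (0,1)
step 1: (43, 2)  from 2·(21,1) + (1,0)
step 2: (107, 5)  from 2·(43,2) + (21,1)
step 3: (150, 7)  from 1·(107,5) + (43,2)
step 4: (707, 33)  from 4·(150,7) + (107,5)
step 5: (14997, 700)  from 21·(707,33) + (150,7)
step 6: (60695, 2833)  from 4·(14997,700) + (707,33)
step 7: (75692, 3533)  from 1·(60695,2833) + (14997,700)
step 8: (212079, 9899)  from 2·(75692,3533) + (60695,2833)
step 9: (499850, 23331)  from 2·(212079,9899) + (75692,3533)
(x₁, y₁) = (499850, 23331);  499850² − 459·23331² = 1 ✓

499850 23331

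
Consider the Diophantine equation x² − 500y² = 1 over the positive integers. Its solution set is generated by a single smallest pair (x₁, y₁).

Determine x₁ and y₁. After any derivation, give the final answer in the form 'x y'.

930249 41602

√500 = [22; 2,1,3,2,1,…,1,2,44, …], period ℓ=14 (even) → k=13
a_0=22:  p_0=22·1+0=22,  q_0=22·0+1=1
a_1=2:  p_1=2·22+1=45,  q_1=2·1+0=2
a_2=1:  p_2=1·45+22=67,  q_2=1·2+1=3
a_3=3:  p_3=3·67+45=246,  q_3=3·3+2=11
a_4=2:  p_4=2·246+67=559,  q_4=2·11+3=25
a_5=1:  p_5=1·559+246=805,  q_5=1·25+11=36
…
a_7=10:  p_7=10·1364+805=14445,  q_7=10·61+36=646
a_8=1:  p_8=1·14445+1364=15809,  q_8=1·646+61=707
a_9=1:  p_9=1·15809+14445=30254,  q_9=1·707+646=1353
a_10=2:  p_10=2·30254+15809=76317,  q_10=2·1353+707=3413
a_11=3:  p_11=3·76317+30254=259205,  q_11=3·3413+1353=11592
a_12=1:  p_12=1·259205+76317=335522,  q_12=1·11592+3413=15005
a_13=2:  p_13=2·335522+259205=930249,  q_13=2·15005+11592=41602
→ (930249, 41602).  Check: 930249²=865363202001, 500·41602²=865363202000, difference 1.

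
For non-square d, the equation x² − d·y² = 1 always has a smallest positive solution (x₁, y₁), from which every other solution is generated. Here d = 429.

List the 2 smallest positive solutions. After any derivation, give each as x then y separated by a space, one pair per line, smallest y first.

[20; 1,2,2,9,1,12,1,9,2,2,1,40] for √429; ℓ=12 ⇒ convergent index 11
i=0: a=20 ⇒ p=20, q=1
i=1: a=1 ⇒ p=21, q=1
i=2: a=2 ⇒ p=62, q=3
i=3: a=2 ⇒ p=145, q=7
…
i=5: a=1 ⇒ p=1512, q=73
i=6: a=12 ⇒ p=19511, q=942
i=7: a=1 ⇒ p=21023, q=1015
…
i=9: a=2 ⇒ p=438459, q=21169
i=10: a=2 ⇒ p=1085636, q=52415
i=11: a=1 ⇒ p=1524095, q=73584
(x₁, y₁) = (1524095, 73584);  1524095² − 429·73584² = 1 ✓
k=2:  x_2 = 1524095·1524095+429·73584·73584 = 4645731138049,  y_2 = 1524095·73584+73584·1524095 = 224298012960

1524095 73584
4645731138049 224298012960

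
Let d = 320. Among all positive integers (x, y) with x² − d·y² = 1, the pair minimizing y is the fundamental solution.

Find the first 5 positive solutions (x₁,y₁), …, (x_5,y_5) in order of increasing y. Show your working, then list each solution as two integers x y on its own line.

d=320: √d = [17; 1,7,1,34] (ℓ=4, even), read p_3/q_3
a_0=17:  p_0=17·1+0=17,  q_0=17·0+1=1
a_1=1:  p_1=1·17+1=18,  q_1=1·1+0=1
a_2=7:  p_2=7·18+17=143,  q_2=7·1+1=8
a_3=1:  p_3=1·143+18=161,  q_3=1·8+1=9
(x₁, y₁) = (161, 9);  161² − 320·9² = 1 ✓
k=2:  x_2 = 161·161+320·9·9 = 51841,  y_2 = 161·9+9·161 = 2898
k=3:  x_3 = 161·51841+320·9·2898 = 16692641,  y_3 = 161·2898+9·51841 = 933147
k=4:  x_4 = 161·16692641+320·9·933147 = 5374978561,  y_4 = 161·933147+9·16692641 = 300470436
k=5:  x_5 = 161·5374978561+320·9·300470436 = 1730726404001,  y_5 = 161·300470436+9·5374978561 = 96750547245

161 9
51841 2898
16692641 933147
5374978561 300470436
1730726404001 96750547245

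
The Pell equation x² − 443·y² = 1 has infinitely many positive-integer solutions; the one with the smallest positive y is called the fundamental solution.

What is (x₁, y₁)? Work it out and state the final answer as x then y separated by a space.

√443 → a₀=21, period (21,42); ℓ=2 even so k=1
i=0: a=21 ⇒ p=21, q=1
i=1: a=21 ⇒ p=442, q=21
→ (442, 21).  Check: 442²=195364, 443·21²=195363, difference 1.

442 21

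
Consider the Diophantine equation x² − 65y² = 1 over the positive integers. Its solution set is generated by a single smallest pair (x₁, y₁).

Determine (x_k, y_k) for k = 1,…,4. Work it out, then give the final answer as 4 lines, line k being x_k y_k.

[8; 16] for √65; ℓ=1 ⇒ convergent index 1
k=0  a_k=8  p_k/q_k = 8/1
k=1  a_k=16  p_k/q_k = 129/16
→ (129, 16).  Check: 129²=16641, 65·16²=16640, difference 1.
(x_2, y_2) = (129·129 + 65·16·16, 129·16 + 16·129) = (33281, 4128)
(x_3, y_3) = (129·33281 + 65·16·4128, 129·4128 + 16·33281) = (8586369, 1065008)
(x_4, y_4) = (129·8586369 + 65·16·1065008, 129·1065008 + 16·8586369) = (2215249921, 274767936)

129 16
33281 4128
8586369 1065008
2215249921 274767936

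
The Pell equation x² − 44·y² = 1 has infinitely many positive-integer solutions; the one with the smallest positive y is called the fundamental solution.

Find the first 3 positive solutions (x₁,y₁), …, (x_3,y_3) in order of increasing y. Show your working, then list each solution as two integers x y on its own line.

199 30
79201 11940
31521799 4752090

√44 → a₀=6, period (1,1,1,2,1,1,1,12); ℓ=8 even so k=7
step 0: (6, 1)  from 6·(1,0) + (0,1)
…
step 2: (13, 2)  from 1·(7,1) + (6,1)
…
step 4: (53, 8)  from 2·(20,3) + (13,2)
…
step 6: (126, 19)  from 1·(73,11) + (53,8)
step 7: (199, 30)  from 1·(126,19) + (73,11)
fundamental: x₁=199, y₁=30  (since 39601 − 44·900 = 1)
(199+30√44)^2 = 79201 + 11940√44
(199+30√44)^3 = 31521799 + 4752090√44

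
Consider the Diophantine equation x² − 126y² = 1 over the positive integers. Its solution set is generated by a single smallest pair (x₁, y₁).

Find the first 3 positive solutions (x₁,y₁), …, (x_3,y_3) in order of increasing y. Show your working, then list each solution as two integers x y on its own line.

[11; 4,2,4,22] for √126; ℓ=4 ⇒ convergent index 3
a_0=11:  p_0=11·1+0=11,  q_0=11·0+1=1
a_1=4:  p_1=4·11+1=45,  q_1=4·1+0=4
a_2=2:  p_2=2·45+11=101,  q_2=2·4+1=9
a_3=4:  p_3=4·101+45=449,  q_3=4·9+4=40
→ (449, 40).  Check: 449²=201601, 126·40²=201600, difference 1.
(449+40√126)^2 = 403201 + 35920√126
(449+40√126)^3 = 362074049 + 32256120√126

449 40
403201 35920
362074049 32256120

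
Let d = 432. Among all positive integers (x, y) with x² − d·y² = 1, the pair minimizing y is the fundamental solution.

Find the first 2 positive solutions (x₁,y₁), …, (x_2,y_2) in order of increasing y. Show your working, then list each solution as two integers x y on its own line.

1351 65
3650401 175630

√432 = [20; 1,3,1,1,1,3,1,40, …], period ℓ=8 (even) → k=7
i=0: a=20 ⇒ p=20, q=1
…
i=3: a=1 ⇒ p=104, q=5
i=4: a=1 ⇒ p=187, q=9
…
i=6: a=3 ⇒ p=1060, q=51
i=7: a=1 ⇒ p=1351, q=65
fundamental: x₁=1351, y₁=65  (since 1825201 − 432·4225 = 1)
(1351+65√432)^2 = 3650401 + 175630√432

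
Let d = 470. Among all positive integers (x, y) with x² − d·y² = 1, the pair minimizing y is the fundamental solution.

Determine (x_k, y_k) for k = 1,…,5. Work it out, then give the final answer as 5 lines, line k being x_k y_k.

1691 78
5718961 263796
19341524411 892157994
65413029839041 3017278071912
221226847574112251 10204433547048390

d=470: √d = [21; 1,2,8,2,1,42] (ℓ=6, even), read p_5/q_5
a_0=21:  p_0=21·1+0=21,  q_0=21·0+1=1
…
a_2=2:  p_2=2·22+21=65,  q_2=2·1+1=3
…
a_4=2:  p_4=2·542+65=1149,  q_4=2·25+3=53
a_5=1:  p_5=1·1149+542=1691,  q_5=1·53+25=78
fundamental: x₁=1691, y₁=78  (since 2859481 − 470·6084 = 1)
(x_2, y_2) = (1691·1691 + 470·78·78, 1691·78 + 78·1691) = (5718961, 263796)
(x_3, y_3) = (1691·5718961 + 470·78·263796, 1691·263796 + 78·5718961) = (19341524411, 892157994)
(x_4, y_4) = (1691·19341524411 + 470·78·892157994, 1691·892157994 + 78·19341524411) = (65413029839041, 3017278071912)
(x_5, y_5) = (1691·65413029839041 + 470·78·3017278071912, 1691·3017278071912 + 78·65413029839041) = (221226847574112251, 10204433547048390)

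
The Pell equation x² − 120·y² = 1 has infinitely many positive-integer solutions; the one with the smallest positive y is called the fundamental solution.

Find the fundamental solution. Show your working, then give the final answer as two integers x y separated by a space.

11 1

√120 → a₀=10, period (1,20); ℓ=2 even so k=1
a_0=10:  p_0=10·1+0=10,  q_0=10·0+1=1
a_1=1:  p_1=1·10+1=11,  q_1=1·1+0=1
fundamental: x₁=11, y₁=1  (since 121 − 120·1 = 1)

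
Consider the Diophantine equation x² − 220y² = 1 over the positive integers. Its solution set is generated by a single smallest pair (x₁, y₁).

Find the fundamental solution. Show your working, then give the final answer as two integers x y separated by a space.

√220 → a₀=14, period (1,4,1,28); ℓ=4 even so k=3
k=0  a_k=14  p_k/q_k = 14/1
k=1  a_k=1  p_k/q_k = 15/1
k=2  a_k=4  p_k/q_k = 74/5
k=3  a_k=1  p_k/q_k = 89/6
fundamental: x₁=89, y₁=6  (since 7921 − 220·36 = 1)

89 6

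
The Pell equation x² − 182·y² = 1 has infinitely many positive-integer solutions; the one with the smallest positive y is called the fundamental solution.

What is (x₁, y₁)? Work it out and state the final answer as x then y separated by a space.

27 2

[13; 2,26] for √182; ℓ=2 ⇒ convergent index 1
step 0: (13, 1)  from 13·(1,0) + (0,1)
step 1: (27, 2)  from 2·(13,1) + (1,0)
(x₁, y₁) = (27, 2);  27² − 182·2² = 1 ✓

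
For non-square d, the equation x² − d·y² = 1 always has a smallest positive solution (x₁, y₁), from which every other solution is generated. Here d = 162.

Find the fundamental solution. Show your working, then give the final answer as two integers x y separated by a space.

√162 → a₀=12, period (1,2,1,2,12,2,1,2,1,24); ℓ=10 even so k=9
a_0=12:  p_0=12·1+0=12,  q_0=12·0+1=1
a_1=1:  p_1=1·12+1=13,  q_1=1·1+0=1
a_2=2:  p_2=2·13+12=38,  q_2=2·1+1=3
a_3=1:  p_3=1·38+13=51,  q_3=1·3+1=4
…
a_5=12:  p_5=12·140+51=1731,  q_5=12·11+4=136
…
a_7=1:  p_7=1·3602+1731=5333,  q_7=1·283+136=419
a_8=2:  p_8=2·5333+3602=14268,  q_8=2·419+283=1121
a_9=1:  p_9=1·14268+5333=19601,  q_9=1·1121+419=1540
fundamental: x₁=19601, y₁=1540  (since 384199201 − 162·2371600 = 1)

19601 1540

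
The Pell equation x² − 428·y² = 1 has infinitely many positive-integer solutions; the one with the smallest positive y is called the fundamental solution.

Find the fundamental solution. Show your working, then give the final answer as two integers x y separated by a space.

1850887 89466

[20; 1,2,4,1,5,10,5,1,4,2,1,40] for √428; ℓ=12 ⇒ convergent index 11
k=0  a_k=20  p_k/q_k = 20/1
k=1  a_k=1  p_k/q_k = 21/1
k=2  a_k=2  p_k/q_k = 62/3
k=3  a_k=4  p_k/q_k = 269/13
k=4  a_k=1  p_k/q_k = 331/16
k=5  a_k=5  p_k/q_k = 1924/93
k=6  a_k=10  p_k/q_k = 19571/946
k=7  a_k=5  p_k/q_k = 99779/4823
k=8  a_k=1  p_k/q_k = 119350/5769
…
k=10  a_k=2  p_k/q_k = 1273708/61567
k=11  a_k=1  p_k/q_k = 1850887/89466
(x₁, y₁) = (1850887, 89466);  1850887² − 428·89466² = 1 ✓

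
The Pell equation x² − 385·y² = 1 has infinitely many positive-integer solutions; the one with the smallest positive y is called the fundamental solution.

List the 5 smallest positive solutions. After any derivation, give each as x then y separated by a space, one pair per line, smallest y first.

d=385: √d = [19; 1,1,1,1,1,…,1,1,38] (ℓ=16, even), read p_15/q_15
a_0=19:  p_0=19·1+0=19,  q_0=19·0+1=1
a_1=1:  p_1=1·19+1=20,  q_1=1·1+0=1
a_2=1:  p_2=1·20+19=39,  q_2=1·1+1=2
…
a_4=1:  p_4=1·59+39=98,  q_4=1·3+2=5
a_5=1:  p_5=1·98+59=157,  q_5=1·5+3=8
a_6=3:  p_6=3·157+98=569,  q_6=3·8+5=29
a_7=1:  p_7=1·569+157=726,  q_7=1·29+8=37
…
a_12=1:  p_12=1·13009+10262=23271,  q_12=1·663+523=1186
a_13=1:  p_13=1·23271+13009=36280,  q_13=1·1186+663=1849
a_14=1:  p_14=1·36280+23271=59551,  q_14=1·1849+1186=3035
a_15=1:  p_15=1·59551+36280=95831,  q_15=1·3035+1849=4884
(x₁, y₁) = (95831, 4884);  95831² − 385·4884² = 1 ✓
(95831+4884√385)^2 = 18367161121 + 936077208√385
(95831+4884√385)^3 = 3520286834677271 + 179410429834812√385
(95831+4884√385)^4 = 674705215289547953281 + 34386161802063660336√385
(95831+4884√385)^5 = 129315350969305052987065751 + 6590520543127714837483620√385

95831 4884
18367161121 936077208
3520286834677271 179410429834812
674705215289547953281 34386161802063660336
129315350969305052987065751 6590520543127714837483620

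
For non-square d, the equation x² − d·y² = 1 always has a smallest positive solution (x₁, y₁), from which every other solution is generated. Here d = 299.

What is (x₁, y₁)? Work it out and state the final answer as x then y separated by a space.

d=299: √d = [17; 3,2,3,34] (ℓ=4, even), read p_3/q_3
a_0=17:  p_0=17·1+0=17,  q_0=17·0+1=1
…
a_2=2:  p_2=2·52+17=121,  q_2=2·3+1=7
a_3=3:  p_3=3·121+52=415,  q_3=3·7+3=24
(x₁, y₁) = (415, 24);  415² − 299·24² = 1 ✓

415 24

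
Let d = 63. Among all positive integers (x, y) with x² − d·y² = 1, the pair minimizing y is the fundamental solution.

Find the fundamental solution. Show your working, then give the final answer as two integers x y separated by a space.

d=63: √d = [7; 1,14] (ℓ=2, even), read p_1/q_1
a_0=7:  p_0=7·1+0=7,  q_0=7·0+1=1
a_1=1:  p_1=1·7+1=8,  q_1=1·1+0=1
(x₁, y₁) = (8, 1);  8² − 63·1² = 1 ✓

8 1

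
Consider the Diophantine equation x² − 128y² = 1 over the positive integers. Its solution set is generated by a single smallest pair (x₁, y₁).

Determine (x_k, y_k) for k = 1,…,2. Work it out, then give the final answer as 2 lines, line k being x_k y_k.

577 51
665857 58854

√128 → a₀=11, period (3,5,3,22); ℓ=4 even so k=3
k=0  a_k=11  p_k/q_k = 11/1
…
k=2  a_k=5  p_k/q_k = 181/16
k=3  a_k=3  p_k/q_k = 577/51
(x₁, y₁) = (577, 51);  577² − 128·51² = 1 ✓
k=2:  x_2 = 577·577+128·51·51 = 665857,  y_2 = 577·51+51·577 = 58854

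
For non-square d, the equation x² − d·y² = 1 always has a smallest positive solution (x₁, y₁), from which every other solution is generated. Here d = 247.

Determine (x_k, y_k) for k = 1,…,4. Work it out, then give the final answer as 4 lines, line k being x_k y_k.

√247 → a₀=15, period (1,2,1,1,9,1,9,1,1,2,1,30); ℓ=12 even so k=11
k=0  a_k=15  p_k/q_k = 15/1
…
k=3  a_k=1  p_k/q_k = 63/4
…
k=5  a_k=9  p_k/q_k = 1053/67
…
k=7  a_k=9  p_k/q_k = 11520/733
…
k=9  a_k=1  p_k/q_k = 24203/1540
k=10  a_k=2  p_k/q_k = 61089/3887
k=11  a_k=1  p_k/q_k = 85292/5427
(x₁, y₁) = (85292, 5427);  85292² − 247·5427² = 1 ✓
n=2: (85292,5427)∘(85292,5427) = (85292·85292+247·5427·5427, 85292·5427+5427·85292) = (14549450527,925759368)
n=3: (14549450527,925759368)∘(85292,5427) = (85292·14549450527+247·5427·925759368, 85292·925759368+5427·14549450527) = (2481903468612476,157919736025485)
n=4: (2481903468612476,157919736025485)∘(85292,5427) = (85292·2481903468612476+247·5427·157919736025485, 85292·157919736025485+5427·2481903468612476) = (423373021275241155457,26938580249245573872)

85292 5427
14549450527 925759368
2481903468612476 157919736025485
423373021275241155457 26938580249245573872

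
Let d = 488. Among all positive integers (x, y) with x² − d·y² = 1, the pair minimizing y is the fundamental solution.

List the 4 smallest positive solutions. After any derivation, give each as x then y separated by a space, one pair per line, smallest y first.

√488 → a₀=22, period (11,44); ℓ=2 even so k=1
a_0=22:  p_0=22·1+0=22,  q_0=22·0+1=1
a_1=11:  p_1=11·22+1=243,  q_1=11·1+0=11
→ (243, 11).  Check: 243²=59049, 488·11²=59048, difference 1.
(x_2, y_2) = (243·243 + 488·11·11, 243·11 + 11·243) = (118097, 5346)
(x_3, y_3) = (243·118097 + 488·11·5346, 243·5346 + 11·118097) = (57394899, 2598145)
(x_4, y_4) = (243·57394899 + 488·11·2598145, 243·2598145 + 11·57394899) = (27893802817, 1262693124)

243 11
118097 5346
57394899 2598145
27893802817 1262693124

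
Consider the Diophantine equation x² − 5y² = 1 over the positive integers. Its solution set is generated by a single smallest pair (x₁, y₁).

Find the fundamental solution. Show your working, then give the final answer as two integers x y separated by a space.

√5 → a₀=2, period (4); ℓ=1 odd so k=1
i=0: a=2 ⇒ p=2, q=1
i=1: a=4 ⇒ p=9, q=4
fundamental: x₁=9, y₁=4  (since 81 − 5·16 = 1)

9 4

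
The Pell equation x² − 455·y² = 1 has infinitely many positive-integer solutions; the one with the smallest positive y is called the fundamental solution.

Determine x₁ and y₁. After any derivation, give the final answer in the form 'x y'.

64 3

√455 = [21; 3,42, …], period ℓ=2 (even) → k=1
a_0=21:  p_0=21·1+0=21,  q_0=21·0+1=1
a_1=3:  p_1=3·21+1=64,  q_1=3·1+0=3
fundamental: x₁=64, y₁=3  (since 4096 − 455·9 = 1)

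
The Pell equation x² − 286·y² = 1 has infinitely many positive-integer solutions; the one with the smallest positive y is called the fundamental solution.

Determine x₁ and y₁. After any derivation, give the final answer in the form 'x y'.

561835 33222

√286 = [16; 1,10,3,3,2,3,3,10,1,32, …], period ℓ=10 (even) → k=9
i=0: a=16 ⇒ p=16, q=1
i=1: a=1 ⇒ p=17, q=1
i=2: a=10 ⇒ p=186, q=11
i=3: a=3 ⇒ p=575, q=34
i=4: a=3 ⇒ p=1911, q=113
…
i=6: a=3 ⇒ p=15102, q=893
i=7: a=3 ⇒ p=49703, q=2939
i=8: a=10 ⇒ p=512132, q=30283
i=9: a=1 ⇒ p=561835, q=33222
→ (561835, 33222).  Check: 561835²=315658567225, 286·33222²=315658567224, difference 1.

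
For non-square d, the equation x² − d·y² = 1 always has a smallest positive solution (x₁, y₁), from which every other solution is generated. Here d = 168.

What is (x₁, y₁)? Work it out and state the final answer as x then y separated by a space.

√168 = [12; 1,24, …], period ℓ=2 (even) → k=1
k=0  a_k=12  p_k/q_k = 12/1
k=1  a_k=1  p_k/q_k = 13/1
→ (13, 1).  Check: 13²=169, 168·1²=168, difference 1.

13 1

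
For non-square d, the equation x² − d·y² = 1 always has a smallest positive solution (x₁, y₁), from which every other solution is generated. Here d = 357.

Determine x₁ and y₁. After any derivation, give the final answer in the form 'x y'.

3401 180

√357 → a₀=18, period (1,8,2,8,1,36); ℓ=6 even so k=5
a_0=18:  p_0=18·1+0=18,  q_0=18·0+1=1
a_1=1:  p_1=1·18+1=19,  q_1=1·1+0=1
…
a_3=2:  p_3=2·170+19=359,  q_3=2·9+1=19
a_4=8:  p_4=8·359+170=3042,  q_4=8·19+9=161
a_5=1:  p_5=1·3042+359=3401,  q_5=1·161+19=180
→ (3401, 180).  Check: 3401²=11566801, 357·180²=11566800, difference 1.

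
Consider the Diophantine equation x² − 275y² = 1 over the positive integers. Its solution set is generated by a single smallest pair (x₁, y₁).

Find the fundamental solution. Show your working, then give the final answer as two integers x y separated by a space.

d=275: √d = [16; 1,1,2,1,1,32] (ℓ=6, even), read p_5/q_5
step 0: (16, 1)  from 16·(1,0) + (0,1)
step 1: (17, 1)  from 1·(16,1) + (1,0)
…
step 3: (83, 5)  from 2·(33,2) + (17,1)
step 4: (116, 7)  from 1·(83,5) + (33,2)
step 5: (199, 12)  from 1·(116,7) + (83,5)
→ (199, 12).  Check: 199²=39601, 275·12²=39600, difference 1.

199 12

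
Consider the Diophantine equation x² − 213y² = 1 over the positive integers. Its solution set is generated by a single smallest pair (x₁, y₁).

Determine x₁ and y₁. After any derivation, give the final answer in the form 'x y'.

194399 13320

[14; 1,1,2,6,1,8,1,6,2,1,1,28] for √213; ℓ=12 ⇒ convergent index 11
step 0: (14, 1)  from 14·(1,0) + (0,1)
step 1: (15, 1)  from 1·(14,1) + (1,0)
…
step 4: (467, 32)  from 6·(73,5) + (29,2)
…
step 10: (115574, 7919)  from 1·(78825,5401) + (36749,2518)
step 11: (194399, 13320)  from 1·(115574,7919) + (78825,5401)
(x₁, y₁) = (194399, 13320);  194399² − 213·13320² = 1 ✓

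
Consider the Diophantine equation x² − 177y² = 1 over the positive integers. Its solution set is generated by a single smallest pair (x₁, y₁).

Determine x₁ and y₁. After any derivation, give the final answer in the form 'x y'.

d=177: √d = [13; 3,3,2,8,2,3,3,26] (ℓ=8, even), read p_7/q_7
a_0=13:  p_0=13·1+0=13,  q_0=13·0+1=1
…
a_3=2:  p_3=2·133+40=306,  q_3=2·10+3=23
…
a_6=3:  p_6=3·5468+2581=18985,  q_6=3·411+194=1427
a_7=3:  p_7=3·18985+5468=62423,  q_7=3·1427+411=4692
(x₁, y₁) = (62423, 4692);  62423² − 177·4692² = 1 ✓

62423 4692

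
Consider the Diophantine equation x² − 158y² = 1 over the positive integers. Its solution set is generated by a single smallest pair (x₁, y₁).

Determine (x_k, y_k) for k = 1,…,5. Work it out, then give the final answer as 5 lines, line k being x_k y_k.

7743 616
119908097 9539376
1856896782399 147726776120
28755903452322817 2287696845454944
445313919005774361663 35427273200988486664

√158 → a₀=12, period (1,1,3,12,3,1,1,24); ℓ=8 even so k=7
a_0=12:  p_0=12·1+0=12,  q_0=12·0+1=1
…
a_6=1:  p_6=1·3331+1081=4412,  q_6=1·265+86=351
a_7=1:  p_7=1·4412+3331=7743,  q_7=1·351+265=616
(x₁, y₁) = (7743, 616);  7743² − 158·616² = 1 ✓
k=2:  x_2 = 7743·7743+158·616·616 = 119908097,  y_2 = 7743·616+616·7743 = 9539376
k=3:  x_3 = 7743·119908097+158·616·9539376 = 1856896782399,  y_3 = 7743·9539376+616·119908097 = 147726776120
k=4:  x_4 = 7743·1856896782399+158·616·147726776120 = 28755903452322817,  y_4 = 7743·147726776120+616·1856896782399 = 2287696845454944
k=5:  x_5 = 7743·28755903452322817+158·616·2287696845454944 = 445313919005774361663,  y_5 = 7743·2287696845454944+616·28755903452322817 = 35427273200988486664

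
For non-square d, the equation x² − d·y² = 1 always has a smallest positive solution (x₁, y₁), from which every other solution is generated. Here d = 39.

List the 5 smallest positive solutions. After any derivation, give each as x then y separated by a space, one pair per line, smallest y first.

25 4
1249 200
62425 9996
3120001 499600
155937625 24970004

√39 → a₀=6, period (4,12); ℓ=2 even so k=1
step 0: (6, 1)  from 6·(1,0) + (0,1)
step 1: (25, 4)  from 4·(6,1) + (1,0)
fundamental: x₁=25, y₁=4  (since 625 − 39·16 = 1)
(x_2, y_2) = (25·25 + 39·4·4, 25·4 + 4·25) = (1249, 200)
(x_3, y_3) = (25·1249 + 39·4·200, 25·200 + 4·1249) = (62425, 9996)
(x_4, y_4) = (25·62425 + 39·4·9996, 25·9996 + 4·62425) = (3120001, 499600)
(x_5, y_5) = (25·3120001 + 39·4·499600, 25·499600 + 4·3120001) = (155937625, 24970004)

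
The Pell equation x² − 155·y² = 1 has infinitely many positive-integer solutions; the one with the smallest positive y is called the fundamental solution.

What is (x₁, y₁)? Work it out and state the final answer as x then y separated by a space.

√155 = [12; 2,4,2,24, …], period ℓ=4 (even) → k=3
i=0: a=12 ⇒ p=12, q=1
…
i=2: a=4 ⇒ p=112, q=9
i=3: a=2 ⇒ p=249, q=20
fundamental: x₁=249, y₁=20  (since 62001 − 155·400 = 1)

249 20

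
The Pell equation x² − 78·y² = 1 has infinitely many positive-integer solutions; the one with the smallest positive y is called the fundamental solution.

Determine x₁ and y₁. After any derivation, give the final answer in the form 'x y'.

√78 → a₀=8, period (1,4,1,16); ℓ=4 even so k=3
a_0=8:  p_0=8·1+0=8,  q_0=8·0+1=1
…
a_2=4:  p_2=4·9+8=44,  q_2=4·1+1=5
a_3=1:  p_3=1·44+9=53,  q_3=1·5+1=6
→ (53, 6).  Check: 53²=2809, 78·6²=2808, difference 1.

53 6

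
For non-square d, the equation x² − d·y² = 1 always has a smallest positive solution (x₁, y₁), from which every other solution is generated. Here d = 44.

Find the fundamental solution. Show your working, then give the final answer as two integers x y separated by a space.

199 30

√44 → a₀=6, period (1,1,1,2,1,1,1,12); ℓ=8 even so k=7
i=0: a=6 ⇒ p=6, q=1
…
i=2: a=1 ⇒ p=13, q=2
i=3: a=1 ⇒ p=20, q=3
i=4: a=2 ⇒ p=53, q=8
…
i=6: a=1 ⇒ p=126, q=19
i=7: a=1 ⇒ p=199, q=30
→ (199, 30).  Check: 199²=39601, 44·30²=39600, difference 1.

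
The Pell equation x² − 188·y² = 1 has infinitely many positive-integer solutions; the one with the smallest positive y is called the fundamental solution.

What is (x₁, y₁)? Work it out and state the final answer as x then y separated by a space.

4607 336

√188 → a₀=13, period (1,2,2,6,2,2,1,26); ℓ=8 even so k=7
i=0: a=13 ⇒ p=13, q=1
…
i=2: a=2 ⇒ p=41, q=3
…
i=4: a=6 ⇒ p=617, q=45
…
i=6: a=2 ⇒ p=3277, q=239
i=7: a=1 ⇒ p=4607, q=336
(x₁, y₁) = (4607, 336);  4607² − 188·336² = 1 ✓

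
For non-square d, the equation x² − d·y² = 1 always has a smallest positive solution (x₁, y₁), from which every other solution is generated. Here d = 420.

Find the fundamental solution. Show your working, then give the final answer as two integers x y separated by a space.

√420 = [20; 2,40, …], period ℓ=2 (even) → k=1
a_0=20:  p_0=20·1+0=20,  q_0=20·0+1=1
a_1=2:  p_1=2·20+1=41,  q_1=2·1+0=2
→ (41, 2).  Check: 41²=1681, 420·2²=1680, difference 1.

41 2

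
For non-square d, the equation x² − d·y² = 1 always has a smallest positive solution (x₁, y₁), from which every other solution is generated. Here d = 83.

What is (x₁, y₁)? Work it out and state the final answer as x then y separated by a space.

82 9

[9; 9,18] for √83; ℓ=2 ⇒ convergent index 1
step 0: (9, 1)  from 9·(1,0) + (0,1)
step 1: (82, 9)  from 9·(9,1) + (1,0)
→ (82, 9).  Check: 82²=6724, 83·9²=6723, difference 1.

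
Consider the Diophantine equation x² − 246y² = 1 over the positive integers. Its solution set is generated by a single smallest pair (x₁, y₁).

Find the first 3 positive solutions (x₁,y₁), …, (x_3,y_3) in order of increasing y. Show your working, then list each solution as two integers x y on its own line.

88805 5662
15772656049 1005627820
2801381440774085 178609557104538

√246 → a₀=15, period (1,2,5,1,14,1,5,2,1,30); ℓ=10 even so k=9
k=0  a_k=15  p_k/q_k = 15/1
k=1  a_k=1  p_k/q_k = 16/1
…
k=3  a_k=5  p_k/q_k = 251/16
k=4  a_k=1  p_k/q_k = 298/19
k=5  a_k=14  p_k/q_k = 4423/282
k=6  a_k=1  p_k/q_k = 4721/301
…
k=8  a_k=2  p_k/q_k = 60777/3875
k=9  a_k=1  p_k/q_k = 88805/5662
→ (88805, 5662).  Check: 88805²=7886328025, 246·5662²=7886328024, difference 1.
(88805+5662√246)^2 = 15772656049 + 1005627820√246
(88805+5662√246)^3 = 2801381440774085 + 178609557104538√246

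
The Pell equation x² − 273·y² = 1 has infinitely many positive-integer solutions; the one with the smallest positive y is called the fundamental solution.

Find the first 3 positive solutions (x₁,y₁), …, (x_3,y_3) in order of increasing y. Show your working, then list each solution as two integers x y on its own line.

√273 → a₀=16, period (1,1,10,1,1,32); ℓ=6 even so k=5
i=0: a=16 ⇒ p=16, q=1
…
i=2: a=1 ⇒ p=33, q=2
i=3: a=10 ⇒ p=347, q=21
i=4: a=1 ⇒ p=380, q=23
i=5: a=1 ⇒ p=727, q=44
fundamental: x₁=727, y₁=44  (since 528529 − 273·1936 = 1)
k=2:  x_2 = 727·727+273·44·44 = 1057057,  y_2 = 727·44+44·727 = 63976
k=3:  x_3 = 727·1057057+273·44·63976 = 1536960151,  y_3 = 727·63976+44·1057057 = 93021060

727 44
1057057 63976
1536960151 93021060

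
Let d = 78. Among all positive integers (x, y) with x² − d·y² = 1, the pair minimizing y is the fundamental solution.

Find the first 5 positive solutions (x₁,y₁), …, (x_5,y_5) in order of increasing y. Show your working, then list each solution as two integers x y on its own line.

53 6
5617 636
595349 67410
63101377 7144824
6688150613 757283934

√78 = [8; 1,4,1,16, …], period ℓ=4 (even) → k=3
i=0: a=8 ⇒ p=8, q=1
i=1: a=1 ⇒ p=9, q=1
i=2: a=4 ⇒ p=44, q=5
i=3: a=1 ⇒ p=53, q=6
(x₁, y₁) = (53, 6);  53² − 78·6² = 1 ✓
(x_2, y_2) = (53·53 + 78·6·6, 53·6 + 6·53) = (5617, 636)
(x_3, y_3) = (53·5617 + 78·6·636, 53·636 + 6·5617) = (595349, 67410)
(x_4, y_4) = (53·595349 + 78·6·67410, 53·67410 + 6·595349) = (63101377, 7144824)
(x_5, y_5) = (53·63101377 + 78·6·7144824, 53·7144824 + 6·63101377) = (6688150613, 757283934)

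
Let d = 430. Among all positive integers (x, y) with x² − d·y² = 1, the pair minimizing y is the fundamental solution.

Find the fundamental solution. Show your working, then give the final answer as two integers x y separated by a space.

2862251 138030

√430 = [20; 1,2,1,3,1,…,2,1,40, …], period ℓ=14 (even) → k=13
i=0: a=20 ⇒ p=20, q=1
i=1: a=1 ⇒ p=21, q=1
…
i=4: a=3 ⇒ p=311, q=15
i=5: a=1 ⇒ p=394, q=19
i=6: a=6 ⇒ p=2675, q=129
i=7: a=8 ⇒ p=21794, q=1051
…
i=9: a=1 ⇒ p=155233, q=7486
…
i=12: a=2 ⇒ p=2107880, q=101651
i=13: a=1 ⇒ p=2862251, q=138030
fundamental: x₁=2862251, y₁=138030  (since 8192480787001 − 430·19052280900 = 1)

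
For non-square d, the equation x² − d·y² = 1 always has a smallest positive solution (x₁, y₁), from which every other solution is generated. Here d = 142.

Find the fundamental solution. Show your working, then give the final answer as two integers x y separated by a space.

143 12

√142 → a₀=11, period (1,10,1,22); ℓ=4 even so k=3
a_0=11:  p_0=11·1+0=11,  q_0=11·0+1=1
…
a_2=10:  p_2=10·12+11=131,  q_2=10·1+1=11
a_3=1:  p_3=1·131+12=143,  q_3=1·11+1=12
fundamental: x₁=143, y₁=12  (since 20449 − 142·144 = 1)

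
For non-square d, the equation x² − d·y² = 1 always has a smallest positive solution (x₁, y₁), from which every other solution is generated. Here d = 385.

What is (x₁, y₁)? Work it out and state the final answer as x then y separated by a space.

95831 4884

√385 → a₀=19, period (1,1,1,1,1,…,1,1,38); ℓ=16 even so k=15
i=0: a=19 ⇒ p=19, q=1
i=1: a=1 ⇒ p=20, q=1
i=2: a=1 ⇒ p=39, q=2
…
i=4: a=1 ⇒ p=98, q=5
…
i=7: a=1 ⇒ p=726, q=37
i=8: a=2 ⇒ p=2021, q=103
i=9: a=1 ⇒ p=2747, q=140
i=10: a=3 ⇒ p=10262, q=523
i=11: a=1 ⇒ p=13009, q=663
i=12: a=1 ⇒ p=23271, q=1186
…
i=14: a=1 ⇒ p=59551, q=3035
i=15: a=1 ⇒ p=95831, q=4884
(x₁, y₁) = (95831, 4884);  95831² − 385·4884² = 1 ✓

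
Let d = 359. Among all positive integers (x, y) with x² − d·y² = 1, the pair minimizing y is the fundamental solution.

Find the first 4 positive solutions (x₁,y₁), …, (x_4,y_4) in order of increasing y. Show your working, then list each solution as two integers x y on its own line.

d=359: √d = [18; 1,17,1,36] (ℓ=4, even), read p_3/q_3
step 0: (18, 1)  from 18·(1,0) + (0,1)
…
step 2: (341, 18)  from 17·(19,1) + (18,1)
step 3: (360, 19)  from 1·(341,18) + (19,1)
(x₁, y₁) = (360, 19);  360² − 359·19² = 1 ✓
(360+19√359)^2 = 259199 + 13680√359
(360+19√359)^3 = 186622920 + 9849581√359
(360+19√359)^4 = 134368243201 + 7091684640√359

360 19
259199 13680
186622920 9849581
134368243201 7091684640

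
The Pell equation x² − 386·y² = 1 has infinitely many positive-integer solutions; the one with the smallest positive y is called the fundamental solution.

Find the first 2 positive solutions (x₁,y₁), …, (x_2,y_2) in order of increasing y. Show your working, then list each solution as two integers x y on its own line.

[19; 1,1,1,4,1,18,1,4,1,1,1,38] for √386; ℓ=12 ⇒ convergent index 11
a_0=19:  p_0=19·1+0=19,  q_0=19·0+1=1
a_1=1:  p_1=1·19+1=20,  q_1=1·1+0=1
…
a_3=1:  p_3=1·39+20=59,  q_3=1·2+1=3
…
a_5=1:  p_5=1·275+59=334,  q_5=1·14+3=17
a_6=18:  p_6=18·334+275=6287,  q_6=18·17+14=320
a_7=1:  p_7=1·6287+334=6621,  q_7=1·320+17=337
a_8=4:  p_8=4·6621+6287=32771,  q_8=4·337+320=1668
a_9=1:  p_9=1·32771+6621=39392,  q_9=1·1668+337=2005
a_10=1:  p_10=1·39392+32771=72163,  q_10=1·2005+1668=3673
a_11=1:  p_11=1·72163+39392=111555,  q_11=1·3673+2005=5678
→ (111555, 5678).  Check: 111555²=12444518025, 386·5678²=12444518024, difference 1.
k=2:  x_2 = 111555·111555+386·5678·5678 = 24889036049,  y_2 = 111555·5678+5678·111555 = 1266818580

111555 5678
24889036049 1266818580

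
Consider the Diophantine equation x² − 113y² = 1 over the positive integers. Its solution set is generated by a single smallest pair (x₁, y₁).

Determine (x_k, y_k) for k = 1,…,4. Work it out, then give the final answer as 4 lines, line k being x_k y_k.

1204353 113296
2900932297217 272896754976
6987493029899166849 657328051091107760
16830816386073401651890177 1583310020631184911403584

d=113: √d = [10; 1,1,1,2,2,1,1,1,20] (ℓ=9, odd), read p_17/q_17
step 0: (10, 1)  from 10·(1,0) + (0,1)
step 1: (11, 1)  from 1·(10,1) + (1,0)
…
step 6: (287, 27)  from 1·(202,19) + (85,8)
…
step 8: (776, 73)  from 1·(489,46) + (287,27)
…
step 10: (16785, 1579)  from 1·(16009,1506) + (776,73)
…
step 12: (49579, 4664)  from 1·(32794,3085) + (16785,1579)
…
step 16: (758918, 71393)  from 1·(445435,41903) + (313483,29490)
step 17: (1204353, 113296)  from 1·(758918,71393) + (445435,41903)
→ (1204353, 113296).  Check: 1204353²=1450466148609, 113·113296²=1450466148608, difference 1.
n=2: (1204353,113296)∘(1204353,113296) = (1204353·1204353+113·113296·113296, 1204353·113296+113296·1204353) = (2900932297217,272896754976)
n=3: (2900932297217,272896754976)∘(1204353,113296) = (1204353·2900932297217+113·113296·272896754976, 1204353·272896754976+113296·2900932297217) = (6987493029899166849,657328051091107760)
n=4: (6987493029899166849,657328051091107760)∘(1204353,113296) = (1204353·6987493029899166849+113·113296·657328051091107760, 1204353·657328051091107760+113296·6987493029899166849) = (16830816386073401651890177,1583310020631184911403584)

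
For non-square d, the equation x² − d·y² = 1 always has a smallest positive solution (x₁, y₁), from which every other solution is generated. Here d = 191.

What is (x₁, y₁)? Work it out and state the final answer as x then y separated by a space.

8994000 650783

d=191: √d = [13; 1,4,1,1,3,…,4,1,26] (ℓ=16, even), read p_15/q_15
k=0  a_k=13  p_k/q_k = 13/1
k=1  a_k=1  p_k/q_k = 14/1
…
k=3  a_k=1  p_k/q_k = 83/6
k=4  a_k=1  p_k/q_k = 152/11
k=5  a_k=3  p_k/q_k = 539/39
…
k=8  a_k=13  p_k/q_k = 40217/2910
k=9  a_k=2  p_k/q_k = 83433/6037
k=10  a_k=2  p_k/q_k = 207083/14984
…
k=12  a_k=1  p_k/q_k = 911765/65973
k=13  a_k=1  p_k/q_k = 1616447/116962
k=14  a_k=4  p_k/q_k = 7377553/533821
k=15  a_k=1  p_k/q_k = 8994000/650783
(x₁, y₁) = (8994000, 650783);  8994000² − 191·650783² = 1 ✓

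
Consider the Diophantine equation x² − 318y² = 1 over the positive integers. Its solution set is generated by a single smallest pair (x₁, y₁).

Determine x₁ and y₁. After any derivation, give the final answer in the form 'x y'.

√318 → a₀=17, period (1,4,1,34); ℓ=4 even so k=3
k=0  a_k=17  p_k/q_k = 17/1
k=1  a_k=1  p_k/q_k = 18/1
k=2  a_k=4  p_k/q_k = 89/5
k=3  a_k=1  p_k/q_k = 107/6
→ (107, 6).  Check: 107²=11449, 318·6²=11448, difference 1.

107 6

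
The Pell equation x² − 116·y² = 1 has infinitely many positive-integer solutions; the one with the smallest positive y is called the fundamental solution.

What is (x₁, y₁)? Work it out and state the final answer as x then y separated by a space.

√116 = [10; 1,3,2,1,4,1,2,3,1,20, …], period ℓ=10 (even) → k=9
step 0: (10, 1)  from 10·(1,0) + (0,1)
step 1: (11, 1)  from 1·(10,1) + (1,0)
step 2: (43, 4)  from 3·(11,1) + (10,1)
step 3: (97, 9)  from 2·(43,4) + (11,1)
…
step 5: (657, 61)  from 4·(140,13) + (97,9)
…
step 8: (7550, 701)  from 3·(2251,209) + (797,74)
step 9: (9801, 910)  from 1·(7550,701) + (2251,209)
fundamental: x₁=9801, y₁=910  (since 96059601 − 116·828100 = 1)

9801 910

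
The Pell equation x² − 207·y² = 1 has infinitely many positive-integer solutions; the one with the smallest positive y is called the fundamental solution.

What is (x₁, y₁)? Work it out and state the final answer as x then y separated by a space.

1151 80

√207 → a₀=14, period (2,1,1,2,1,1,2,28); ℓ=8 even so k=7
i=0: a=14 ⇒ p=14, q=1
…
i=2: a=1 ⇒ p=43, q=3
…
i=4: a=2 ⇒ p=187, q=13
…
i=6: a=1 ⇒ p=446, q=31
i=7: a=2 ⇒ p=1151, q=80
→ (1151, 80).  Check: 1151²=1324801, 207·80²=1324800, difference 1.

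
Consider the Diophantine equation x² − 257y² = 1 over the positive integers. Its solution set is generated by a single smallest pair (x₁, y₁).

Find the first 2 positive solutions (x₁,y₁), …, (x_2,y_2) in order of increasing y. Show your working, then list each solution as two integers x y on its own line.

513 32
526337 32832

√257 → a₀=16, period (32); ℓ=1 odd so k=1
k=0  a_k=16  p_k/q_k = 16/1
k=1  a_k=32  p_k/q_k = 513/32
(x₁, y₁) = (513, 32);  513² − 257·32² = 1 ✓
n=2: (513,32)∘(513,32) = (513·513+257·32·32, 513·32+32·513) = (526337,32832)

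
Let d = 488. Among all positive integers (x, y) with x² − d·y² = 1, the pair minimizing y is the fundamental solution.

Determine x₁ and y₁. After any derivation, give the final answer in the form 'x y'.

243 11

√488 → a₀=22, period (11,44); ℓ=2 even so k=1
k=0  a_k=22  p_k/q_k = 22/1
k=1  a_k=11  p_k/q_k = 243/11
fundamental: x₁=243, y₁=11  (since 59049 − 488·121 = 1)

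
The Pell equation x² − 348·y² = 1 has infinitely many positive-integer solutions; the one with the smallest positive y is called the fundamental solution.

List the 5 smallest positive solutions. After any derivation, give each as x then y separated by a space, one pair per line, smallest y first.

√348 → a₀=18, period (1,1,1,8,1,1,1,36); ℓ=8 even so k=7
a_0=18:  p_0=18·1+0=18,  q_0=18·0+1=1
…
a_5=1:  p_5=1·485+56=541,  q_5=1·26+3=29
a_6=1:  p_6=1·541+485=1026,  q_6=1·29+26=55
a_7=1:  p_7=1·1026+541=1567,  q_7=1·55+29=84
→ (1567, 84).  Check: 1567²=2455489, 348·84²=2455488, difference 1.
k=2:  x_2 = 1567·1567+348·84·84 = 4910977,  y_2 = 1567·84+84·1567 = 263256
k=3:  x_3 = 1567·4910977+348·84·263256 = 15391000351,  y_3 = 1567·263256+84·4910977 = 825044220
k=4:  x_4 = 1567·15391000351+348·84·825044220 = 48235390189057,  y_4 = 1567·825044220+84·15391000351 = 2585688322224
k=5:  x_5 = 1567·48235390189057+348·84·2585688322224 = 151169697461504287,  y_5 = 1567·2585688322224+84·48235390189057 = 8103546376805796

1567 84
4910977 263256
15391000351 825044220
48235390189057 2585688322224
151169697461504287 8103546376805796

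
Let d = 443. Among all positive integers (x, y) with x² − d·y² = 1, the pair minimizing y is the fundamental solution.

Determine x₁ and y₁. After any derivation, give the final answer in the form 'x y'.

√443 → a₀=21, period (21,42); ℓ=2 even so k=1
i=0: a=21 ⇒ p=21, q=1
i=1: a=21 ⇒ p=442, q=21
(x₁, y₁) = (442, 21);  442² − 443·21² = 1 ✓

442 21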